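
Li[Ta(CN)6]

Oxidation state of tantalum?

1 lithium outside the brackets (+1 each) → the complex ion is 1−.
Ligand charges: 6×CN = -6; sum -6.
Ta + (-6) = 1− ⇒ Ta is +5.

+5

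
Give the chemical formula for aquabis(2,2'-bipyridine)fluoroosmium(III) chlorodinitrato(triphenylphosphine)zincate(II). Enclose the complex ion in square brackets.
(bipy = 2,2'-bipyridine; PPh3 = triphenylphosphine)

[Os(bipy)2F(H2O)][ZnCl(NO3)2(PPh3)]2

Cation [Os…]: ligand charges -1, Os(III) ⇒ ion charge 2+.
Anion [Zn…]: ligand charges -3, Zn(II) ⇒ ion charge 1−.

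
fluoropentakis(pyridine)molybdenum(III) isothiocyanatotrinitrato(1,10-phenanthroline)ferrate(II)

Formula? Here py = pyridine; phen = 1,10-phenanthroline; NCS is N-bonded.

[MoF(py)5][Fe(NCS)(NO3)3(phen)]

Cation [Mo…]: ligand charges -1, Mo(III) ⇒ ion charge 2+.
Anion [Fe…]: ligand charges -4, Fe(II) ⇒ ion charge 2−.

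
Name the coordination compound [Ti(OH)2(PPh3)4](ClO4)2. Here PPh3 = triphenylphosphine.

dihydroxotetrakis(triphenylphosphine)titanium(IV) perchlorate

The 2 perchlorate counter-ions carry a total charge of -2, so each complex ion is 2+.
Ligand charges: 2×hydroxo (-1 each), 4×triphenylphosphine (neutral); total -2. So Ti + (-2) = 2+, giving Ti = +4.
Ligands are named alphabetically: hydroxo before triphenylphosphine.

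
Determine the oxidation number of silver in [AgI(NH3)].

No counter-ion: the bracketed complex is neutral.
Ligand charges: 1×NH3 neutral; 1×I = -1; sum -1.
Ag + (-1) = 0 ⇒ Ag is +1.

+1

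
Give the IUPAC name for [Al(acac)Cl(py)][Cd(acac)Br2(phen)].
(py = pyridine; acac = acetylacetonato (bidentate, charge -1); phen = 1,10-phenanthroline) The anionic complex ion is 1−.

(acetylacetonato)chloro(pyridine)aluminium(III) (acetylacetonato)dibromo(1,10-phenanthroline)cadmate(II)

The complex anion is given as 1−; its ligand charges sum to -3, so Cd = +2.
A 1:1 salt means the cation carries the equal and opposite charge, 1+.
Cation: ligand charges sum to -2; for the ion to be 1+, Al = +3.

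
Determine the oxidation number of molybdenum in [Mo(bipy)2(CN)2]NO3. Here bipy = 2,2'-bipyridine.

1 nitrate outside the brackets (-1 each) → the complex ion is 1+.
Ligand charges: 2×bipy neutral; 2×CN = -2; sum -2.
Mo + (-2) = 1+ ⇒ Mo is +3.

+3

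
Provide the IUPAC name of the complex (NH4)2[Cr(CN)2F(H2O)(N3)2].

The 2 ammonium counter-ions carry a total charge of +2, so each complex ion is 2−.
Ligand charges: 2×azido (-1 each), 1×fluoro (-1 each), 1×aqua (neutral), 2×cyano (-1 each); total -5. So Cr + (-5) = 2−, giving Cr = +3.
Ligands are named alphabetically: aqua before azido before cyano before fluoro.
The complex ion is anionic, so chromium takes the -ate form chromate(III).

ammonium aquadiazidodicyanofluorochromate(III)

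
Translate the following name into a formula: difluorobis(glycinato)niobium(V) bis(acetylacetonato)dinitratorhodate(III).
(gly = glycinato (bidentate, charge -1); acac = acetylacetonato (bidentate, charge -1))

[NbF2(gly)2][Rh(acac)2(NO3)2]

Cation [Nb…]: ligand charges -4, Nb(V) ⇒ ion charge 1+.
Anion [Rh…]: ligand charges -4, Rh(III) ⇒ ion charge 1−.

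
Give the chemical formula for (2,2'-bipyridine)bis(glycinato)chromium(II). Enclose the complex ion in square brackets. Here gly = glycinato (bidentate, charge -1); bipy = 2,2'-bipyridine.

Ligands: 2 glycinato (gly, -1), 1 2,2'-bipyridine (bipy, neutral). Ligand charge sum = -2.
With Cr in oxidation state +2, the complex ion is [Cr...].

[Cr(bipy)(gly)2]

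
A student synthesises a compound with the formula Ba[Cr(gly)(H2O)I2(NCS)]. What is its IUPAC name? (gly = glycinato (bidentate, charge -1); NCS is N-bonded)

barium aqua(glycinato)diiodoisothiocyanatochromate(II)

The 1 barium counter-ion carries a total charge of +2, so each complex ion is 2−.
Ligand charges: 1×aqua (neutral), 1×glycinato (-1 each), 1×isothiocyanato (-1 each), 2×iodo (-1 each); total -4. So Cr + (-4) = 2−, giving Cr = +2.
The complex ion is anionic, so chromium takes the -ate form chromate(II).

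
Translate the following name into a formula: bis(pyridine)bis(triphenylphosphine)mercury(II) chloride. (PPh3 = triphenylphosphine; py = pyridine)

[Hg(PPh3)2(py)2]Cl2

Ligands: 2 triphenylphosphine (PPh3, neutral), 2 pyridine (py, neutral). Ligand charge sum = 0.
With Hg in oxidation state +2, the complex ion is [Hg...]^2+.
Charge balance with chloride (-1) requires 1 complex ion per 2 chloride.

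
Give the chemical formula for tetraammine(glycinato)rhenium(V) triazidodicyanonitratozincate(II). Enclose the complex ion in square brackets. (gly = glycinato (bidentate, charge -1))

[Re(gly)(NH3)4][Zn(CN)2(N3)3(NO3)]

Cation [Re…]: ligand charges -1, Re(V) ⇒ ion charge 4+.
Anion [Zn…]: ligand charges -6, Zn(II) ⇒ ion charge 4−.
One 4+ cation balances one 4− anion.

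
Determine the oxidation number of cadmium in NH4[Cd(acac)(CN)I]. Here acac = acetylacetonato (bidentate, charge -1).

1 ammonium outside the brackets (+1 each) → the complex ion is 1−.
Ligand charges: 1×acac = -1; 1×CN = -1; 1×I = -1; sum -3.
Cd + (-3) = 1− ⇒ Cd is +2.

+2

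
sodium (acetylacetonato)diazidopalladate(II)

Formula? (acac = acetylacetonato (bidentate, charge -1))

Ligands: 1 acetylacetonato (acac, -1), 2 azido (N3, -1). Ligand charge sum = -3.
With Pd in oxidation state +2, the complex ion is [Pd...]^1−.
Charge balance with sodium (+1) requires 1 complex ion per 1 sodium.

Na[Pd(acac)(N3)2]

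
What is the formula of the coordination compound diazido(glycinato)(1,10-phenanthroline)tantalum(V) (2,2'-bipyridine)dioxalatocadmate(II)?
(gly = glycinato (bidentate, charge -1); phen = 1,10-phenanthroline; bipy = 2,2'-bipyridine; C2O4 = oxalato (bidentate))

[Ta(gly)(N3)2(phen)][Cd(bipy)(C2O4)2]

Cation [Ta…]: ligand charges -3, Ta(V) ⇒ ion charge 2+.
Anion [Cd…]: ligand charges -4, Cd(II) ⇒ ion charge 2−.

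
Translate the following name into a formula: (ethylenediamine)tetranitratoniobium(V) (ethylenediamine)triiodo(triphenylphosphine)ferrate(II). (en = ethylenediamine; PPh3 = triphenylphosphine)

[Nb(en)(NO3)4][Fe(en)I3(PPh3)]

Cation [Nb…]: ligand charges -4, Nb(V) ⇒ ion charge 1+.
Anion [Fe…]: ligand charges -3, Fe(II) ⇒ ion charge 1−.
One 1+ cation balances one 1− anion.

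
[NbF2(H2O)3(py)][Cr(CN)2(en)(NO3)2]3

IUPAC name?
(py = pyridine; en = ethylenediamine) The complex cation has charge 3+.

The complex cation is given as 3+; its ligand charges sum to -2, so Nb = +5.
With 3 anions per cation, each anion must be 3/3 = 1−.
Anion: ligand charges sum to -4; for the ion to be 1−, Cr = +3.

triaquadifluoro(pyridine)niobium(V) dicyano(ethylenediamine)dinitratochromate(III)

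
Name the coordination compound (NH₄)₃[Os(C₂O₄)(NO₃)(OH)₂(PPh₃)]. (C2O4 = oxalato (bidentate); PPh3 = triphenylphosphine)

ammonium dihydroxonitratooxalato(triphenylphosphine)osmate(II)

The 3 ammonium counter-ions carry a total charge of +3, so each complex ion is 3−.
Ligand charges: 1×oxalato (-2 each), 2×hydroxo (-1 each), 1×nitrato (-1 each), 1×triphenylphosphine (neutral); total -5. So Os + (-5) = 3−, giving Os = +2.
Ligands are named alphabetically: hydroxo before nitrato before oxalato before triphenylphosphine.
The complex ion is anionic, so osmium takes the -ate form osmate(II).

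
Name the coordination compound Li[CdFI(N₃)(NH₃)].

lithium ammineazidofluoroiodocadmate(II)

The 1 lithium counter-ion carries a total charge of +1, so each complex ion is 1−.
Ligand charges: 1×ammine (neutral), 1×azido (-1 each), 1×fluoro (-1 each), 1×iodo (-1 each); total -3. So Cd + (-3) = 1−, giving Cd = +2.
The complex ion is anionic, so cadmium takes the -ate form cadmate(II).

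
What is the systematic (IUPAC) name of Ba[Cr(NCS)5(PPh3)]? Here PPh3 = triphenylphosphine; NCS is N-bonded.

The 1 barium counter-ion carries a total charge of +2, so each complex ion is 2−.
Ligand charges: 1×triphenylphosphine (neutral), 5×isothiocyanato (-1 each); total -5. So Cr + (-5) = 2−, giving Cr = +3.
Ligands are named alphabetically: isothiocyanato before triphenylphosphine.
The complex ion is anionic, so chromium takes the -ate form chromate(III).

barium pentaisothiocyanato(triphenylphosphine)chromate(III)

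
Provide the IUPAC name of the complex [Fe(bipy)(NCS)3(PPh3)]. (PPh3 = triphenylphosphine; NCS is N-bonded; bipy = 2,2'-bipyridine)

There is no counter-ion, so the complex is neutral overall.
Ligand charges: 1×triphenylphosphine (neutral), 3×isothiocyanato (-1 each), 1×2,2'-bipyridine (neutral); total -3. So Fe + (-3) = 0, giving Fe = +3.
Ligands are named alphabetically: bipyridine before isothiocyanato before triphenylphosphine.

(2,2'-bipyridine)triisothiocyanato(triphenylphosphine)iron(III)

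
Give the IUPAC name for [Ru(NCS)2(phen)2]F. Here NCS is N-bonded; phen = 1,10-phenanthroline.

The 1 fluoride counter-ion carries a total charge of -1, so each complex ion is 1+.
Ligand charges: 2×isothiocyanato (-1 each), 2×1,10-phenanthroline (neutral); total -2. So Ru + (-2) = 1+, giving Ru = +3.
Ligands are named alphabetically: isothiocyanato before phenanthroline.

diisothiocyanatobis(1,10-phenanthroline)ruthenium(III) fluoride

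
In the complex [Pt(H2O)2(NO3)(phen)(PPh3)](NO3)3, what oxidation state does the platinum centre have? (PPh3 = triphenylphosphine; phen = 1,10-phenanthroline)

3 nitrate outside the brackets (-1 each) → the complex ion is 3+.
Ligand charges: 1×PPh3 neutral; 1×phen neutral; 2×H2O neutral; 1×NO3 = -1; sum -1.
Pt + (-1) = 3+ ⇒ Pt is +4.

+4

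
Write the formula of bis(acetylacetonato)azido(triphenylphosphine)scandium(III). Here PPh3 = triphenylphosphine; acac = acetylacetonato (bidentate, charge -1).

[Sc(acac)2(N3)(PPh3)]

Ligands: 1 azido (N3, -1), 1 triphenylphosphine (PPh3, neutral), 2 acetylacetonato (acac, -1). Ligand charge sum = -3.
With Sc in oxidation state +3, the complex ion is [Sc...].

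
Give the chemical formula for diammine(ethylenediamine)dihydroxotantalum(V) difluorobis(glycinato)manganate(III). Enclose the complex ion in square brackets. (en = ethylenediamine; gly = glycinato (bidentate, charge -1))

Cation [Ta…]: ligand charges -2, Ta(V) ⇒ ion charge 3+.
Anion [Mn…]: ligand charges -4, Mn(III) ⇒ ion charge 1−.

[Ta(en)(NH3)2(OH)2][MnF2(gly)2]3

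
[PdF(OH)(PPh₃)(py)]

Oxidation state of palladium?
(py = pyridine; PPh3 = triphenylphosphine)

No counter-ion: the bracketed complex is neutral.
Ligand charges: 1×py neutral; 1×OH = -1; 1×F = -1; 1×PPh3 neutral; sum -2.
Pd + (-2) = 0 ⇒ Pd is +2.

+2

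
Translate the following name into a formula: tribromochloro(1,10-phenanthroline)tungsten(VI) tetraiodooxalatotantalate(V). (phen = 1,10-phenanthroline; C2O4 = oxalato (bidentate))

[WBr3Cl(phen)][Ta(C2O4)I4]2

Cation [W…]: ligand charges -4, W(VI) ⇒ ion charge 2+.
Anion [Ta…]: ligand charges -6, Ta(V) ⇒ ion charge 1−.
One 2+ cation requires 2 of the 1− anion.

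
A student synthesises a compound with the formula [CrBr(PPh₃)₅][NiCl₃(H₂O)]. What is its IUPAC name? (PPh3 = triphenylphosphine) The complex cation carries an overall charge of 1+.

Both ions are complex: the cation is named first with the plain metal name, the anion second with the -ate form; each ion's ligands are alphabetised independently.
The complex cation is given as 1+; its ligand charges sum to -1, so Cr = +2.
A 1:1 salt means the anion carries the equal and opposite charge, 1−.
Anion: ligand charges sum to -3; for the ion to be 1−, Ni = +2.

bromopentakis(triphenylphosphine)chromium(II) aquatrichloronickelate(II)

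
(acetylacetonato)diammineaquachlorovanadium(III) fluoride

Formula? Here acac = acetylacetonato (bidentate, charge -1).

[V(acac)Cl(H2O)(NH3)2]F

Ligands: 1 chloro (Cl, -1), 1 acetylacetonato (acac, -1), 2 ammine (NH3, neutral), 1 aqua (H2O, neutral). Ligand charge sum = -2.
Charge balance with fluoride (-1) requires 1 complex ion per 1 fluoride.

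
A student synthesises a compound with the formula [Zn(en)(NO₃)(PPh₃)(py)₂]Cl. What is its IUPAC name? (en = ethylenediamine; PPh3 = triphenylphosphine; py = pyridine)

The 1 chloride counter-ion carries a total charge of -1, so each complex ion is 1+.
Ligand charges: 1×ethylenediamine (neutral), 1×nitrato (-1 each), 1×triphenylphosphine (neutral), 2×pyridine (neutral); total -1. So Zn + (-1) = 1+, giving Zn = +2.
Ligands are named alphabetically: ethylenediamine before nitrato before pyridine before triphenylphosphine.

(ethylenediamine)nitratobis(pyridine)(triphenylphosphine)zinc(II) chloride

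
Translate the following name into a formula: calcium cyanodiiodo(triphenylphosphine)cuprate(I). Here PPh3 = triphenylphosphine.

Ligands: 2 iodo (I, -1), 1 triphenylphosphine (PPh3, neutral), 1 cyano (CN, -1). Ligand charge sum = -3.
Charge balance with calcium (+2) requires 1 complex ion per 1 calcium.

Ca[Cu(CN)I2(PPh3)]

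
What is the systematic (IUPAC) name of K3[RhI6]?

potassium hexaiodorhodate(III)

The 3 potassium counter-ions carry a total charge of +3, so each complex ion is 3−.
Ligand charges: 6×iodo (-1 each); total -6. So Rh + (-6) = 3−, giving Rh = +3.
The complex ion is anionic, so rhodium takes the -ate form rhodate(III).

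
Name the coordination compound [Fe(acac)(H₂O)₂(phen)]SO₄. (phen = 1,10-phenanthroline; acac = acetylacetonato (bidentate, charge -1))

The 1 sulfate counter-ion carries a total charge of -2, so each complex ion is 2+.
Ligand charges: 2×aqua (neutral), 1×1,10-phenanthroline (neutral), 1×acetylacetonato (-1 each); total -1. So Fe + (-1) = 2+, giving Fe = +3.
Ligands are named alphabetically: acetylacetonato before aqua before phenanthroline.

(acetylacetonato)diaqua(1,10-phenanthroline)iron(III) sulfate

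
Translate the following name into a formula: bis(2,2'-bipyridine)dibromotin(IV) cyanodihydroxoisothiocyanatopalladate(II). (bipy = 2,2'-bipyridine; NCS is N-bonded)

[Sn(bipy)2Br2][Pd(CN)(NCS)(OH)2]

Cation [Sn…]: ligand charges -2, Sn(IV) ⇒ ion charge 2+.
Anion [Pd…]: ligand charges -4, Pd(II) ⇒ ion charge 2−.
One 2+ cation balances one 2− anion.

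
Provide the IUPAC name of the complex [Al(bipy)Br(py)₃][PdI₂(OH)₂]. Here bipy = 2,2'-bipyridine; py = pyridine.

Aluminium is always +3 in its complexes; the cation's ligand charges sum to -1, so the complex cation is 2+.
A 1:1 salt means the anion carries the equal and opposite charge, 2−.
Anion: ligand charges sum to -4; for the ion to be 2−, Pd = +2.

(2,2'-bipyridine)bromotris(pyridine)aluminium(III) dihydroxodiiodopalladate(II)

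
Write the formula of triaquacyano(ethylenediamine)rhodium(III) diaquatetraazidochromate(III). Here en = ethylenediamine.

Cation [Rh…]: ligand charges -1, Rh(III) ⇒ ion charge 2+.
Anion [Cr…]: ligand charges -4, Cr(III) ⇒ ion charge 1−.

[Rh(CN)(en)(H2O)3][Cr(H2O)2(N3)4]2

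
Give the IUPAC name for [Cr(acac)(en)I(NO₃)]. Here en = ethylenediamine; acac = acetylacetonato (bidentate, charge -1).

(acetylacetonato)(ethylenediamine)iodonitratochromium(III)

There is no counter-ion, so the complex is neutral overall.
Ligand charges: 1×iodo (-1 each), 1×nitrato (-1 each), 1×ethylenediamine (neutral), 1×acetylacetonato (-1 each); total -3. So Cr + (-3) = 0, giving Cr = +3.
Ligands are named alphabetically: acetylacetonato before ethylenediamine before iodo before nitrato.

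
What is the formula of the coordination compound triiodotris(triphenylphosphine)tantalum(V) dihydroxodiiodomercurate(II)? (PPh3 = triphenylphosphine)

Cation [Ta…]: ligand charges -3, Ta(V) ⇒ ion charge 2+.
Anion [Hg…]: ligand charges -4, Hg(II) ⇒ ion charge 2−.
One 2+ cation balances one 2− anion.

[TaI3(PPh3)3][HgI2(OH)2]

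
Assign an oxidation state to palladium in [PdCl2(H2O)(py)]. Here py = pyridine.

No counter-ion: the bracketed complex is neutral.
Ligand charges: 1×py neutral; 2×Cl = -2; 1×H2O neutral; sum -2.
Pd + (-2) = 0 ⇒ Pd is +2.

+2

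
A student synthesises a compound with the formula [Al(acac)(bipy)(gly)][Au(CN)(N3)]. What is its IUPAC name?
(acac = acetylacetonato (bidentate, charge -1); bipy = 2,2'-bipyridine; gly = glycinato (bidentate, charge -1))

(acetylacetonato)(2,2'-bipyridine)(glycinato)aluminium(III) azidocyanoaurate(I)

Aluminium is always +3 in its complexes; the cation's ligand charges sum to -2, so the complex cation is 1+.
A 1:1 salt means the anion carries the equal and opposite charge, 1−.
Anion: ligand charges sum to -2; for the ion to be 1−, Au = +1.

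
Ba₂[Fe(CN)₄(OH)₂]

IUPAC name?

barium tetracyanodihydroxoferrate(II)

The 2 barium counter-ions carry a total charge of +4, so each complex ion is 4−.
Ligand charges: 2×hydroxo (-1 each), 4×cyano (-1 each); total -6. So Fe + (-6) = 4−, giving Fe = +2.
Ligands are named alphabetically: cyano before hydroxo.
The complex ion is anionic, so iron takes the -ate form ferrate(II).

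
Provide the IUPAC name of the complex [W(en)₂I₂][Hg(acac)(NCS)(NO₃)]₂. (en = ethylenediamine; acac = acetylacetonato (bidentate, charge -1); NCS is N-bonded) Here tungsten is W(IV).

W is given as +4; the cation's ligand charges sum to -2, so the complex cation is 2+.
With 2 anions per cation, each anion must be 2/2 = 1−.
Anion: ligand charges sum to -3; for the ion to be 1−, Hg = +2.

bis(ethylenediamine)diiodotungsten(IV) (acetylacetonato)isothiocyanatonitratomercurate(II)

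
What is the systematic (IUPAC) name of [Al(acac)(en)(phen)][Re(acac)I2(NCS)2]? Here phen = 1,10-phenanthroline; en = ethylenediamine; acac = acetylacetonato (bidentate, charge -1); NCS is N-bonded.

Both ions are complex: the cation is named first with the plain metal name, the anion second with the -ate form; each ion's ligands are alphabetised independently.
Aluminium is always +3 in its complexes; the cation's ligand charges sum to -1, so the complex cation is 2+.
A 1:1 salt means the anion carries the equal and opposite charge, 2−.
Anion: ligand charges sum to -5; for the ion to be 2−, Re = +3.

(acetylacetonato)(ethylenediamine)(1,10-phenanthroline)aluminium(III) (acetylacetonato)diiododiisothiocyanatorhenate(III)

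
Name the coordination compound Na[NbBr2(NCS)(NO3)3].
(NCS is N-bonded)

The 1 sodium counter-ion carries a total charge of +1, so each complex ion is 1−.
Ligand charges: 2×bromo (-1 each), 3×nitrato (-1 each), 1×isothiocyanato (-1 each); total -6. So Nb + (-6) = 1−, giving Nb = +5.
The complex ion is anionic, so niobium takes the -ate form niobate(V).

sodium dibromoisothiocyanatotrinitratoniobate(V)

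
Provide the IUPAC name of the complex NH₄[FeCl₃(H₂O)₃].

The 1 ammonium counter-ion carries a total charge of +1, so each complex ion is 1−.
Ligand charges: 3×chloro (-1 each), 3×aqua (neutral); total -3. So Fe + (-3) = 1−, giving Fe = +2.
Ligands are named alphabetically: aqua before chloro.
The complex ion is anionic, so iron takes the -ate form ferrate(II).

ammonium triaquatrichloroferrate(II)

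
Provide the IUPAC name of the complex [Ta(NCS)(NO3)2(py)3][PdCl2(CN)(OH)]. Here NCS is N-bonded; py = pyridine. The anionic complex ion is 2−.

Both ions are complex: the cation is named first with the plain metal name, the anion second with the -ate form; each ion's ligands are alphabetised independently.
The complex anion is given as 2−; its ligand charges sum to -4, so Pd = +2.
A 1:1 salt means the cation carries the equal and opposite charge, 2+.
Cation: ligand charges sum to -3; for the ion to be 2+, Ta = +5.

isothiocyanatodinitratotris(pyridine)tantalum(V) dichlorocyanohydroxopalladate(II)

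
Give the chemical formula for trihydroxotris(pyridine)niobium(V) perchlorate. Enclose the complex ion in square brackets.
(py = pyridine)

Ligands: 3 pyridine (py, neutral), 3 hydroxo (OH, -1). Ligand charge sum = -3.
Charge balance with perchlorate (-1) requires 1 complex ion per 2 perchlorate.

[Nb(OH)3(py)3](ClO4)2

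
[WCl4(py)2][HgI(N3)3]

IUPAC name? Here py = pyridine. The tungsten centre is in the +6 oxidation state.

tetrachlorobis(pyridine)tungsten(VI) triazidoiodomercurate(II)

Both ions are complex: the cation is named first with the plain metal name, the anion second with the -ate form; each ion's ligands are alphabetised independently.
W is given as +6; the cation's ligand charges sum to -4, so the complex cation is 2+.
A 1:1 salt means the anion carries the equal and opposite charge, 2−.
Anion: ligand charges sum to -4; for the ion to be 2−, Hg = +2.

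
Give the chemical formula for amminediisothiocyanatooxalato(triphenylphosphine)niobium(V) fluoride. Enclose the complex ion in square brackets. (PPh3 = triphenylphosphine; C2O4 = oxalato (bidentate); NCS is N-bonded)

[Nb(C2O4)(NCS)2(NH3)(PPh3)]F

Ligands: 1 triphenylphosphine (PPh3, neutral), 1 oxalato (C2O4, -2), 1 ammine (NH3, neutral), 2 isothiocyanato (NCS, -1). Ligand charge sum = -4.
With Nb in oxidation state +5, the complex ion is [Nb...]^1+.
Charge balance with fluoride (-1) requires 1 complex ion per 1 fluoride.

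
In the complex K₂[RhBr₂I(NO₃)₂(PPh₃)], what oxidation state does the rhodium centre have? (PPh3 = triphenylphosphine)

2 potassium outside the brackets (+1 each) → the complex ion is 2−.
Ligand charges: 2×Br = -2; 1×PPh3 neutral; 2×NO3 = -2; 1×I = -1; sum -5.
Rh + (-5) = 2− ⇒ Rh is +3.

+3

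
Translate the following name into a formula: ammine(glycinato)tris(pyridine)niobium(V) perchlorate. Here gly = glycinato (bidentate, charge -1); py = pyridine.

[Nb(gly)(NH3)(py)3](ClO4)4

Ligands: 1 glycinato (gly, -1), 3 pyridine (py, neutral), 1 ammine (NH3, neutral). Ligand charge sum = -1.
Charge balance with perchlorate (-1) requires 1 complex ion per 4 perchlorate.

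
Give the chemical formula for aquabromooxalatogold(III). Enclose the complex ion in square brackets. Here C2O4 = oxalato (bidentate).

[AuBr(C2O4)(H2O)]

Ligands: 1 oxalato (C2O4, -2), 1 bromo (Br, -1), 1 aqua (H2O, neutral). Ligand charge sum = -3.
With Au in oxidation state +3, the complex ion is [Au...].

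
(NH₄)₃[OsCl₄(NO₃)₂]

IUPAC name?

ammonium tetrachlorodinitratoosmate(III)

The 3 ammonium counter-ions carry a total charge of +3, so each complex ion is 3−.
Ligand charges: 4×chloro (-1 each), 2×nitrato (-1 each); total -6. So Os + (-6) = 3−, giving Os = +3.
The complex ion is anionic, so osmium takes the -ate form osmate(III).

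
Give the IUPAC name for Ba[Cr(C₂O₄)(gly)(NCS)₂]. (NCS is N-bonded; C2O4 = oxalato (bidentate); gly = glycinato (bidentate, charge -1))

The 1 barium counter-ion carries a total charge of +2, so each complex ion is 2−.
Ligand charges: 2×isothiocyanato (-1 each), 1×oxalato (-2 each), 1×glycinato (-1 each); total -5. So Cr + (-5) = 2−, giving Cr = +3.
Ligands are named alphabetically: glycinato before isothiocyanato before oxalato.
The complex ion is anionic, so chromium takes the -ate form chromate(III).

barium (glycinato)diisothiocyanatooxalatochromate(III)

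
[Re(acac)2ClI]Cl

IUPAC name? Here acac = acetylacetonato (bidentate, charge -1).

bis(acetylacetonato)chloroiodorhenium(V) chloride

The 1 chloride counter-ion carries a total charge of -1, so each complex ion is 1+.
Ligand charges: 1×chloro (-1 each), 1×iodo (-1 each), 2×acetylacetonato (-1 each); total -4. So Re + (-4) = 1+, giving Re = +5.
Ligands are named alphabetically: acetylacetonato before chloro before iodo.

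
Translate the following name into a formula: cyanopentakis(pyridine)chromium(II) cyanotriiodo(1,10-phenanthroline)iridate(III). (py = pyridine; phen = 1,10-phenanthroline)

Cation [Cr…]: ligand charges -1, Cr(II) ⇒ ion charge 1+.
Anion [Ir…]: ligand charges -4, Ir(III) ⇒ ion charge 1−.
One 1+ cation balances one 1− anion.

[Cr(CN)(py)5][Ir(CN)I3(phen)]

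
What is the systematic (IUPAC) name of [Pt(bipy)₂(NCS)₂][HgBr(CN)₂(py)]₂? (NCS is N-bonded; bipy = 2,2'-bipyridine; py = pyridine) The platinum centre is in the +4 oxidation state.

Pt is given as +4; the cation's ligand charges sum to -2, so the complex cation is 2+.
With 2 anions per cation, each anion must be 2/2 = 1−.
Anion: ligand charges sum to -3; for the ion to be 1−, Hg = +2.

bis(2,2'-bipyridine)diisothiocyanatoplatinum(IV) bromodicyano(pyridine)mercurate(II)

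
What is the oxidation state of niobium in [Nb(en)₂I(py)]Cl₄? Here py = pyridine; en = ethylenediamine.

4 chloride outside the brackets (-1 each) → the complex ion is 4+.
Ligand charges: 1×I = -1; 1×py neutral; 2×en neutral; sum -1.
Nb + (-1) = 4+ ⇒ Nb is +5.

+5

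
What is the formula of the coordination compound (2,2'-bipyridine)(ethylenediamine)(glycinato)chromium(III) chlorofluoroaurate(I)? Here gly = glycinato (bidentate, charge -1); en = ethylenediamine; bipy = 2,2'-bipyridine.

Cation [Cr…]: ligand charges -1, Cr(III) ⇒ ion charge 2+.
Anion [Au…]: ligand charges -2, Au(I) ⇒ ion charge 1−.
One 2+ cation requires 2 of the 1− anion.

[Cr(bipy)(en)(gly)][AuClF]2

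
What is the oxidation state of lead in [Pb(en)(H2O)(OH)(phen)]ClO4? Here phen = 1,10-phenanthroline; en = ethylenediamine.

+2

1 perchlorate outside the brackets (-1 each) → the complex ion is 1+.
Ligand charges: 1×phen neutral; 1×en neutral; 1×H2O neutral; 1×OH = -1; sum -1.
Pb + (-1) = 1+ ⇒ Pb is +2.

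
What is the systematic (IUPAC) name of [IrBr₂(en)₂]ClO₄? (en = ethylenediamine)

dibromobis(ethylenediamine)iridium(III) perchlorate

The 1 perchlorate counter-ion carries a total charge of -1, so each complex ion is 1+.
Ligand charges: 2×bromo (-1 each), 2×ethylenediamine (neutral); total -2. So Ir + (-2) = 1+, giving Ir = +3.
Ligands are named alphabetically: bromo before ethylenediamine.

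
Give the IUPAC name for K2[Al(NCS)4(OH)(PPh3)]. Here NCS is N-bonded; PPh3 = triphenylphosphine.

The 2 potassium counter-ions carry a total charge of +2, so each complex ion is 2−.
Ligand charges: 4×isothiocyanato (-1 each), 1×triphenylphosphine (neutral), 1×hydroxo (-1 each); total -5. So Al + (-5) = 2−, giving Al = +3.
The complex ion is anionic, so aluminium takes the -ate form aluminate(III).

potassium hydroxotetraisothiocyanato(triphenylphosphine)aluminate(III)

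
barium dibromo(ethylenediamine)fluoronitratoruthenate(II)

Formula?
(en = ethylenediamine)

Ba[RuBr2(en)F(NO3)]

Ligands: 2 bromo (Br, -1), 1 fluoro (F, -1), 1 ethylenediamine (en, neutral), 1 nitrato (NO3, -1). Ligand charge sum = -4.
With Ru in oxidation state +2, the complex ion is [Ru...]^2−.
Charge balance with barium (+2) requires 1 complex ion per 1 barium.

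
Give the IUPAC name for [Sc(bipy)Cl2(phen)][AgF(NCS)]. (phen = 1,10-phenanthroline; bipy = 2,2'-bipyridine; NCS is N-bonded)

Both ions are complex: the cation is named first with the plain metal name, the anion second with the -ate form; each ion's ligands are alphabetised independently.
Scandium is always +3 in its complexes; the cation's ligand charges sum to -2, so the complex cation is 1+.
A 1:1 salt means the anion carries the equal and opposite charge, 1−.
Anion: ligand charges sum to -2; for the ion to be 1−, Ag = +1.

(2,2'-bipyridine)dichloro(1,10-phenanthroline)scandium(III) fluoroisothiocyanatoargentate(I)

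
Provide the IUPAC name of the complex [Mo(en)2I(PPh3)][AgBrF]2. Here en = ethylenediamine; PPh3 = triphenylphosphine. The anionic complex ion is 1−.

Both ions are complex: the cation is named first with the plain metal name, the anion second with the -ate form; each ion's ligands are alphabetised independently.
The complex anion is given as 1−; its ligand charges sum to -2, so Ag = +1.
With 2 anions per cation, the cation must be 2×1 = 2+.
Cation: ligand charges sum to -1; for the ion to be 2+, Mo = +3.

bis(ethylenediamine)iodo(triphenylphosphine)molybdenum(III) bromofluoroargentate(I)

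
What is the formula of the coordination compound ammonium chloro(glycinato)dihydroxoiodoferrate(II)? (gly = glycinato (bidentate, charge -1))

Ligands: 1 iodo (I, -1), 1 chloro (Cl, -1), 1 glycinato (gly, -1), 2 hydroxo (OH, -1). Ligand charge sum = -5.
Charge balance with ammonium (+1) requires 1 complex ion per 3 ammonium.

(NH4)3[FeCl(gly)I(OH)2]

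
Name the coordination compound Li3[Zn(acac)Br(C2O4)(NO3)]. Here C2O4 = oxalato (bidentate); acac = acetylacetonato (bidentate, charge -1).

The 3 lithium counter-ions carry a total charge of +3, so each complex ion is 3−.
Ligand charges: 1×oxalato (-2 each), 1×nitrato (-1 each), 1×acetylacetonato (-1 each), 1×bromo (-1 each); total -5. So Zn + (-5) = 3−, giving Zn = +2.
The complex ion is anionic, so zinc takes the -ate form zincate(II).

lithium (acetylacetonato)bromonitratooxalatozincate(II)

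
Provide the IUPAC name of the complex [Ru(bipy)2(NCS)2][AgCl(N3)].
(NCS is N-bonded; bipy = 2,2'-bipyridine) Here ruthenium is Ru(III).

Both ions are complex: the cation is named first with the plain metal name, the anion second with the -ate form; each ion's ligands are alphabetised independently.
Ru is given as +3; the cation's ligand charges sum to -2, so the complex cation is 1+.
A 1:1 salt means the anion carries the equal and opposite charge, 1−.
Anion: ligand charges sum to -2; for the ion to be 1−, Ag = +1.

bis(2,2'-bipyridine)diisothiocyanatoruthenium(III) azidochloroargentate(I)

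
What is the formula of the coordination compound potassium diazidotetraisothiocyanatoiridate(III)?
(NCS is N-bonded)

K3[Ir(N3)2(NCS)4]

Ligands: 2 azido (N3, -1), 4 isothiocyanato (NCS, -1). Ligand charge sum = -6.
With Ir in oxidation state +3, the complex ion is [Ir...]^3−.
Charge balance with potassium (+1) requires 1 complex ion per 3 potassium.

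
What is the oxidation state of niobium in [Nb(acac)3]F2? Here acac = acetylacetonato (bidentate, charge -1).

+5

2 fluoride outside the brackets (-1 each) → the complex ion is 2+.
Ligand charges: 3×acac = -3; sum -3.
Nb + (-3) = 2+ ⇒ Nb is +5.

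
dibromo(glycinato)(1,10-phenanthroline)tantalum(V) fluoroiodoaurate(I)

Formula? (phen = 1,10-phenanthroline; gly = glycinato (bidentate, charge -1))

[TaBr2(gly)(phen)][AuFI]2

Cation [Ta…]: ligand charges -3, Ta(V) ⇒ ion charge 2+.
Anion [Au…]: ligand charges -2, Au(I) ⇒ ion charge 1−.
One 2+ cation requires 2 of the 1− anion.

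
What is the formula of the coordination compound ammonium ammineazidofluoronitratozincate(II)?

NH4[ZnF(N3)(NH3)(NO3)]

Ligands: 1 fluoro (F, -1), 1 nitrato (NO3, -1), 1 azido (N3, -1), 1 ammine (NH3, neutral). Ligand charge sum = -3.
With Zn in oxidation state +2, the complex ion is [Zn...]^1−.
Charge balance with ammonium (+1) requires 1 complex ion per 1 ammonium.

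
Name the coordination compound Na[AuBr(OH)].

The 1 sodium counter-ion carries a total charge of +1, so each complex ion is 1−.
Ligand charges: 1×hydroxo (-1 each), 1×bromo (-1 each); total -2. So Au + (-2) = 1−, giving Au = +1.
Ligands are named alphabetically: bromo before hydroxo.
The complex ion is anionic, so gold takes the -ate form aurate(I).

sodium bromohydroxoaurate(I)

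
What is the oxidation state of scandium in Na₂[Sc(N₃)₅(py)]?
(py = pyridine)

+3

2 sodium outside the brackets (+1 each) → the complex ion is 2−.
Ligand charges: 1×py neutral; 5×N3 = -5; sum -5.
Sc + (-5) = 2− ⇒ Sc is +3.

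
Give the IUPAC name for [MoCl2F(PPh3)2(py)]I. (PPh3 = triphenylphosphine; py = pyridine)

dichlorofluoro(pyridine)bis(triphenylphosphine)molybdenum(IV) iodide

The 1 iodide counter-ion carries a total charge of -1, so each complex ion is 1+.
Ligand charges: 2×triphenylphosphine (neutral), 1×fluoro (-1 each), 2×chloro (-1 each), 1×pyridine (neutral); total -3. So Mo + (-3) = 1+, giving Mo = +4.
Ligands are named alphabetically: chloro before fluoro before pyridine before triphenylphosphine.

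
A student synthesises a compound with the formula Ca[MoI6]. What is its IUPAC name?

calcium hexaiodomolybdate(IV)

The 1 calcium counter-ion carries a total charge of +2, so each complex ion is 2−.
Ligand charges: 6×iodo (-1 each); total -6. So Mo + (-6) = 2−, giving Mo = +4.
The complex ion is anionic, so molybdenum takes the -ate form molybdate(IV).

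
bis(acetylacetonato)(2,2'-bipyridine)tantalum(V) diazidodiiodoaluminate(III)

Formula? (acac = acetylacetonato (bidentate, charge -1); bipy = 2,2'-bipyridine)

Cation [Ta…]: ligand charges -2, Ta(V) ⇒ ion charge 3+.
Anion [Al…]: ligand charges -4, Al(III) ⇒ ion charge 1−.
One 3+ cation requires 3 of the 1− anion.

[Ta(acac)2(bipy)][AlI2(N3)2]3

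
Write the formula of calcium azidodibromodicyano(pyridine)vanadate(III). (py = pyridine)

Ligands: 2 cyano (CN, -1), 1 pyridine (py, neutral), 2 bromo (Br, -1), 1 azido (N3, -1). Ligand charge sum = -5.
With V in oxidation state +3, the complex ion is [V...]^2−.
Charge balance with calcium (+2) requires 1 complex ion per 1 calcium.

Ca[VBr2(CN)2(N3)(py)]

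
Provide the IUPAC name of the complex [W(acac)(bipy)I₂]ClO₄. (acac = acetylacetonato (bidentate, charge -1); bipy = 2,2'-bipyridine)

(acetylacetonato)(2,2'-bipyridine)diiodotungsten(IV) perchlorate

The 1 perchlorate counter-ion carries a total charge of -1, so each complex ion is 1+.
Ligand charges: 1×acetylacetonato (-1 each), 1×2,2'-bipyridine (neutral), 2×iodo (-1 each); total -3. So W + (-3) = 1+, giving W = +4.
Ligands are named alphabetically: acetylacetonato before bipyridine before iodo.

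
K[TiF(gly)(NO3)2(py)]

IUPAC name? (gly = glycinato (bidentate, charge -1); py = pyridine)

The 1 potassium counter-ion carries a total charge of +1, so each complex ion is 1−.
Ligand charges: 1×glycinato (-1 each), 1×pyridine (neutral), 2×nitrato (-1 each), 1×fluoro (-1 each); total -4. So Ti + (-4) = 1−, giving Ti = +3.
Ligands are named alphabetically: fluoro before glycinato before nitrato before pyridine.
The complex ion is anionic, so titanium takes the -ate form titanate(III).

potassium fluoro(glycinato)dinitrato(pyridine)titanate(III)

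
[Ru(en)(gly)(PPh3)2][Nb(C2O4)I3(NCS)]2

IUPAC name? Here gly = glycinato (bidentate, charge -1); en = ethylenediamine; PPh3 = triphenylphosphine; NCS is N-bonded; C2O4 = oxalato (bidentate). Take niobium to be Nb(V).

(ethylenediamine)(glycinato)bis(triphenylphosphine)ruthenium(III) triiodoisothiocyanatooxalatoniobate(V)

Both ions are complex: the cation is named first with the plain metal name, the anion second with the -ate form; each ion's ligands are alphabetised independently.
Nb is given as +5; the anion's ligand charges sum to -6, so the complex anion is 1−.
With 2 anions per cation, the cation must be 2×1 = 2+.
Cation: ligand charges sum to -1; for the ion to be 2+, Ru = +3.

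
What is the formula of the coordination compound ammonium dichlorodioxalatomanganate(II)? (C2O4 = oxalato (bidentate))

(NH4)4[Mn(C2O4)2Cl2]

Ligands: 2 oxalato (C2O4, -2), 2 chloro (Cl, -1). Ligand charge sum = -6.
With Mn in oxidation state +2, the complex ion is [Mn...]^4−.
Charge balance with ammonium (+1) requires 1 complex ion per 4 ammonium.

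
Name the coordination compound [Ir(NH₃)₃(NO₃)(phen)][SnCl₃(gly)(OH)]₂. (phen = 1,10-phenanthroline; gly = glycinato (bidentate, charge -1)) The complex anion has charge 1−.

Both ions are complex: the cation is named first with the plain metal name, the anion second with the -ate form; each ion's ligands are alphabetised independently.
The complex anion is given as 1−; its ligand charges sum to -5, so Sn = +4.
With 2 anions per cation, the cation must be 2×1 = 2+.
Cation: ligand charges sum to -1; for the ion to be 2+, Ir = +3.

triamminenitrato(1,10-phenanthroline)iridium(III) trichloro(glycinato)hydroxostannate(IV)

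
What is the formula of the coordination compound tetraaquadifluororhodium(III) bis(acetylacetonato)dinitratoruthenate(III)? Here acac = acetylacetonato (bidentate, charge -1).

[RhF2(H2O)4][Ru(acac)2(NO3)2]

Cation [Rh…]: ligand charges -2, Rh(III) ⇒ ion charge 1+.
Anion [Ru…]: ligand charges -4, Ru(III) ⇒ ion charge 1−.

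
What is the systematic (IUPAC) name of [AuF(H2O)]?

There is no counter-ion, so the complex is neutral overall.
Ligand charges: 1×fluoro (-1 each), 1×aqua (neutral); total -1. So Au + (-1) = 0, giving Au = +1.
Ligands are named alphabetically: aqua before fluoro.

aquafluorogold(I)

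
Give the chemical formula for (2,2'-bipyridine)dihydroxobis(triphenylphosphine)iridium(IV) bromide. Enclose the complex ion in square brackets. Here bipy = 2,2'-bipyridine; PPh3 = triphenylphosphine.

Ligands: 1 2,2'-bipyridine (bipy, neutral), 2 hydroxo (OH, -1), 2 triphenylphosphine (PPh3, neutral). Ligand charge sum = -2.
With Ir in oxidation state +4, the complex ion is [Ir...]^2+.
Charge balance with bromide (-1) requires 1 complex ion per 2 bromide.

[Ir(bipy)(OH)2(PPh3)2]Br2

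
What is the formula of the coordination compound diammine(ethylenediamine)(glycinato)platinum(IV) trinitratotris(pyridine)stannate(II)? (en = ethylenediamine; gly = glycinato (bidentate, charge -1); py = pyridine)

Cation [Pt…]: ligand charges -1, Pt(IV) ⇒ ion charge 3+.
Anion [Sn…]: ligand charges -3, Sn(II) ⇒ ion charge 1−.
One 3+ cation requires 3 of the 1− anion.

[Pt(en)(gly)(NH3)2][Sn(NO3)3(py)3]3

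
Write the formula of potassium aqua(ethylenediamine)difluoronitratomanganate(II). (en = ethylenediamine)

K[Mn(en)F2(H2O)(NO3)]

Ligands: 1 ethylenediamine (en, neutral), 2 fluoro (F, -1), 1 nitrato (NO3, -1), 1 aqua (H2O, neutral). Ligand charge sum = -3.
Charge balance with potassium (+1) requires 1 complex ion per 1 potassium.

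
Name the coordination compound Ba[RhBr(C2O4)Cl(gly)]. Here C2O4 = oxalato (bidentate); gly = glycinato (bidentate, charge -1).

barium bromochloro(glycinato)oxalatorhodate(III)

The 1 barium counter-ion carries a total charge of +2, so each complex ion is 2−.
Ligand charges: 1×oxalato (-2 each), 1×bromo (-1 each), 1×chloro (-1 each), 1×glycinato (-1 each); total -5. So Rh + (-5) = 2−, giving Rh = +3.
Ligands are named alphabetically: bromo before chloro before glycinato before oxalato.
The complex ion is anionic, so rhodium takes the -ate form rhodate(III).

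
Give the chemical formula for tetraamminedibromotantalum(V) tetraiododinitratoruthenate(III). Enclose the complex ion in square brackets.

Cation [Ta…]: ligand charges -2, Ta(V) ⇒ ion charge 3+.
Anion [Ru…]: ligand charges -6, Ru(III) ⇒ ion charge 3−.

[TaBr2(NH3)4][RuI4(NO3)2]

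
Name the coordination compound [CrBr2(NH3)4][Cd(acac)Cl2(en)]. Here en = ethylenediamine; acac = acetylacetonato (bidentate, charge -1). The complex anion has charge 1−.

The complex anion is given as 1−; its ligand charges sum to -3, so Cd = +2.
A 1:1 salt means the cation carries the equal and opposite charge, 1+.
Cation: ligand charges sum to -2; for the ion to be 1+, Cr = +3.

tetraamminedibromochromium(III) (acetylacetonato)dichloro(ethylenediamine)cadmate(II)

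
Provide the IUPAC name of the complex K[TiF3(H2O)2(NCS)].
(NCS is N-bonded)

potassium diaquatrifluoroisothiocyanatotitanate(III)

The 1 potassium counter-ion carries a total charge of +1, so each complex ion is 1−.
Ligand charges: 1×isothiocyanato (-1 each), 3×fluoro (-1 each), 2×aqua (neutral); total -4. So Ti + (-4) = 1−, giving Ti = +3.
The complex ion is anionic, so titanium takes the -ate form titanate(III).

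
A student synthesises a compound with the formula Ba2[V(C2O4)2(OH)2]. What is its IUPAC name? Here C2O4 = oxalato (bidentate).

barium dihydroxodioxalatovanadate(II)

The 2 barium counter-ions carry a total charge of +4, so each complex ion is 4−.
Ligand charges: 2×oxalato (-2 each), 2×hydroxo (-1 each); total -6. So V + (-6) = 4−, giving V = +2.
Ligands are named alphabetically: hydroxo before oxalato.
The complex ion is anionic, so vanadium takes the -ate form vanadate(II).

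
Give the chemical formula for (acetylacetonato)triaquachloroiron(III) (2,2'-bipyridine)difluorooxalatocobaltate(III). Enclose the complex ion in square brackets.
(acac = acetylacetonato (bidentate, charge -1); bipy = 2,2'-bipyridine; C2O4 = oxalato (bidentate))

[Fe(acac)Cl(H2O)3][Co(bipy)(C2O4)F2]

Cation [Fe…]: ligand charges -2, Fe(III) ⇒ ion charge 1+.
Anion [Co…]: ligand charges -4, Co(III) ⇒ ion charge 1−.
One 1+ cation balances one 1− anion.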